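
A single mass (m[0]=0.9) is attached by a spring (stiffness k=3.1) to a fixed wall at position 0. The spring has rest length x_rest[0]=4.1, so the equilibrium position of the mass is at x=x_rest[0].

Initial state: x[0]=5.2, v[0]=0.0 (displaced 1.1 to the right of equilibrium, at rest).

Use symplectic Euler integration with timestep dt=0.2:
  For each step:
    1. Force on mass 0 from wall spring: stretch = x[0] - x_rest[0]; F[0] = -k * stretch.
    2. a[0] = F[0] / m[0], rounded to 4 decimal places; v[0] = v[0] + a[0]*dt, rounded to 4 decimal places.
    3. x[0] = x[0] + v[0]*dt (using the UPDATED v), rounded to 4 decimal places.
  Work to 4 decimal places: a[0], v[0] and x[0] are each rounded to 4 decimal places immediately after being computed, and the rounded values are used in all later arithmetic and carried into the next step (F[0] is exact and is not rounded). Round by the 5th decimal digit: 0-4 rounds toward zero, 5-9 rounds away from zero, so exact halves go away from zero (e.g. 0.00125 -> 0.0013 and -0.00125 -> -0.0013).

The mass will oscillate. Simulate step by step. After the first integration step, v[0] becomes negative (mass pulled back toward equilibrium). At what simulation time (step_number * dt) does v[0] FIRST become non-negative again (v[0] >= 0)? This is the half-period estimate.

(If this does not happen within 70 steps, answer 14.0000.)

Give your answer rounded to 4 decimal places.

Answer: 1.8000

Derivation:
Step 0: x=[5.2000] v=[0.0000]
Step 1: x=[5.0484] v=[-0.7578]
Step 2: x=[4.7662] v=[-1.4111]
Step 3: x=[4.3922] v=[-1.8700]
Step 4: x=[3.9779] v=[-2.0713]
Step 5: x=[3.5805] v=[-1.9872]
Step 6: x=[3.2546] v=[-1.6293]
Step 7: x=[3.0452] v=[-1.0469]
Step 8: x=[2.9811] v=[-0.3203]
Step 9: x=[3.0712] v=[0.4505]
First v>=0 after going negative at step 9, time=1.8000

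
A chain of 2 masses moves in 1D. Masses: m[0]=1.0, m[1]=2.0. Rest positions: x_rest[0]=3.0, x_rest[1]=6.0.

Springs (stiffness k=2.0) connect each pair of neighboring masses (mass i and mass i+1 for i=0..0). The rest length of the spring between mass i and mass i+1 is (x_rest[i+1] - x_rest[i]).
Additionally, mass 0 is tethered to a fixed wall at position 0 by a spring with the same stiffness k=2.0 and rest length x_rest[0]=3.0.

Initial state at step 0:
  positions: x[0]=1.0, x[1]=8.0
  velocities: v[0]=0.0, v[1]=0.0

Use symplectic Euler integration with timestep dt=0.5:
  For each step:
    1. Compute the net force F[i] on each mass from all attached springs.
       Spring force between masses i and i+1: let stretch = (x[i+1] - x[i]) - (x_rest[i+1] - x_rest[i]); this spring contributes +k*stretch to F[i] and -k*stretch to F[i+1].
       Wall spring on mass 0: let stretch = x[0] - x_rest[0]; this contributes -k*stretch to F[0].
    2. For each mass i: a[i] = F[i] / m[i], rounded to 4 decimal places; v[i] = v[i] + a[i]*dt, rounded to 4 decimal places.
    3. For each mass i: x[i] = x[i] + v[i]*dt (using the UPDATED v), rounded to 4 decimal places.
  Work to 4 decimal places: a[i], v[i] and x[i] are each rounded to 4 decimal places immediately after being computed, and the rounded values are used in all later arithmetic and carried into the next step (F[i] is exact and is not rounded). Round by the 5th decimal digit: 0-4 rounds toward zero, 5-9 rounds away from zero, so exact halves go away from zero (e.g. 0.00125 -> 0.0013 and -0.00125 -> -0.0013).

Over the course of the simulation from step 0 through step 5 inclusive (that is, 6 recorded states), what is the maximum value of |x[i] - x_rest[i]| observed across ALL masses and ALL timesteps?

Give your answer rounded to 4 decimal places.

Step 0: x=[1.0000 8.0000] v=[0.0000 0.0000]
Step 1: x=[4.0000 7.0000] v=[6.0000 -2.0000]
Step 2: x=[6.5000 6.0000] v=[5.0000 -2.0000]
Step 3: x=[5.5000 5.8750] v=[-2.0000 -0.2500]
Step 4: x=[1.9375 6.4063] v=[-7.1250 1.0625]
Step 5: x=[-0.3594 6.5704] v=[-4.5937 0.3281]
Max displacement = 3.5000

Answer: 3.5000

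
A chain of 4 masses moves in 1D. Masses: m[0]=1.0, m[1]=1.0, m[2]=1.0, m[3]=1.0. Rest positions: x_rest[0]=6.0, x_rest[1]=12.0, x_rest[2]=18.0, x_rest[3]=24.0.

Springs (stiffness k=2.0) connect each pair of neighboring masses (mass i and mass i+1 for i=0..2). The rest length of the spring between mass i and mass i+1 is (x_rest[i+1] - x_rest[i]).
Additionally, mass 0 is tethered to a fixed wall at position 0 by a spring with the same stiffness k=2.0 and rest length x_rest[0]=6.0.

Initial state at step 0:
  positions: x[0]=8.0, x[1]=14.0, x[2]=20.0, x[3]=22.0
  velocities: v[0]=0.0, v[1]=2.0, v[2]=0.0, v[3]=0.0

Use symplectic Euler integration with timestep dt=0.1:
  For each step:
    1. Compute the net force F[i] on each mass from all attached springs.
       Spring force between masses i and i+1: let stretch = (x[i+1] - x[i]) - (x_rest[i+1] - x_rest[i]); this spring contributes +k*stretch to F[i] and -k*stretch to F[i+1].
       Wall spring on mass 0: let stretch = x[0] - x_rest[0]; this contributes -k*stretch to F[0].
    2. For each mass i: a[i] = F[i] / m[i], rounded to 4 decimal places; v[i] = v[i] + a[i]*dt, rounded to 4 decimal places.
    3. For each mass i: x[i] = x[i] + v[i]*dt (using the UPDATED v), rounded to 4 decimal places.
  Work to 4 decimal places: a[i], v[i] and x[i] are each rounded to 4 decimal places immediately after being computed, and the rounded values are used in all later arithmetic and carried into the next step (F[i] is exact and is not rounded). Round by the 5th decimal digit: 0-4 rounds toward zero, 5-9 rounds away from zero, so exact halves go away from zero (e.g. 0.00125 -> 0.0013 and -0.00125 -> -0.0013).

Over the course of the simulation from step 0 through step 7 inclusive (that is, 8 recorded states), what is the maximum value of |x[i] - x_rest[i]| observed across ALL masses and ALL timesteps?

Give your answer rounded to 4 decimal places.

Step 0: x=[8.0000 14.0000 20.0000 22.0000] v=[0.0000 2.0000 0.0000 0.0000]
Step 1: x=[7.9600 14.2000 19.9200 22.0800] v=[-0.4000 2.0000 -0.8000 0.8000]
Step 2: x=[7.8856 14.3896 19.7688 22.2368] v=[-0.7440 1.8960 -1.5120 1.5680]
Step 3: x=[7.7836 14.5567 19.5594 22.4642] v=[-1.0203 1.6710 -2.0942 2.2744]
Step 4: x=[7.6614 14.6884 19.3080 22.7535] v=[-1.2224 1.3169 -2.5138 2.8934]
Step 5: x=[7.5265 14.7719 19.0331 23.0939] v=[-1.3493 0.8354 -2.7486 3.4043]
Step 6: x=[7.3860 14.7958 18.7542 23.4731] v=[-1.4055 0.2386 -2.7887 3.7921]
Step 7: x=[7.2459 14.7506 18.4905 23.8779] v=[-1.4007 -0.4517 -2.6366 4.0483]
Max displacement = 2.7958

Answer: 2.7958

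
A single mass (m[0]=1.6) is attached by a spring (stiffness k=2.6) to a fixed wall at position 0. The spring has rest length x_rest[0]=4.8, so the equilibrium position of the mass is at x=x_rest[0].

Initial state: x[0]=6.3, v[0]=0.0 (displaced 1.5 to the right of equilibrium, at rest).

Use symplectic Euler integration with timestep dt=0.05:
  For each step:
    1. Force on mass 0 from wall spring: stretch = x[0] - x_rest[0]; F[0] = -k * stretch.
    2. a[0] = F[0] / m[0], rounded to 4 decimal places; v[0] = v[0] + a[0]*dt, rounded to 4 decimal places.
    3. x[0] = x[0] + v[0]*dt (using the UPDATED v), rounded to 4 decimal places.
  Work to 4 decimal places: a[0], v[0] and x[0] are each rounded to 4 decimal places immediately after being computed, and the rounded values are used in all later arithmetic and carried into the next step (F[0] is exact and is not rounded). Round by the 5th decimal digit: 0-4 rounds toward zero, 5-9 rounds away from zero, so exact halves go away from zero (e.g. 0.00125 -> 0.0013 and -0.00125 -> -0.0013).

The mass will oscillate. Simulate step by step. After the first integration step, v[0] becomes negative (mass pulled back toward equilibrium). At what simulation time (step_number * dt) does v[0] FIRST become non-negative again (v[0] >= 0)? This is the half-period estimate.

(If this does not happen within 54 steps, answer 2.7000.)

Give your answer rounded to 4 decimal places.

Step 0: x=[6.3000] v=[0.0000]
Step 1: x=[6.2939] v=[-0.1219]
Step 2: x=[6.2817] v=[-0.2433]
Step 3: x=[6.2635] v=[-0.3637]
Step 4: x=[6.2394] v=[-0.4826]
Step 5: x=[6.2094] v=[-0.5996]
Step 6: x=[6.1737] v=[-0.7141]
Step 7: x=[6.1324] v=[-0.8257]
Step 8: x=[6.0857] v=[-0.9340]
Step 9: x=[6.0338] v=[-1.0385]
Step 10: x=[5.9769] v=[-1.1387]
Step 11: x=[5.9152] v=[-1.2343]
Step 12: x=[5.8490] v=[-1.3249]
Step 13: x=[5.7785] v=[-1.4101]
Step 14: x=[5.7040] v=[-1.4896]
Step 15: x=[5.6258] v=[-1.5631]
Step 16: x=[5.5443] v=[-1.6302]
Step 17: x=[5.4598] v=[-1.6907]
Step 18: x=[5.3726] v=[-1.7443]
Step 19: x=[5.2831] v=[-1.7908]
Step 20: x=[5.1916] v=[-1.8301]
Step 21: x=[5.0985] v=[-1.8619]
Step 22: x=[5.0042] v=[-1.8862]
Step 23: x=[4.9091] v=[-1.9028]
Step 24: x=[4.8135] v=[-1.9117]
Step 25: x=[4.7179] v=[-1.9128]
Step 26: x=[4.6226] v=[-1.9061]
Step 27: x=[4.5280] v=[-1.8917]
Step 28: x=[4.4345] v=[-1.8696]
Step 29: x=[4.3425] v=[-1.8399]
Step 30: x=[4.2524] v=[-1.8027]
Step 31: x=[4.1645] v=[-1.7582]
Step 32: x=[4.0792] v=[-1.7066]
Step 33: x=[3.9968] v=[-1.6480]
Step 34: x=[3.9177] v=[-1.5827]
Step 35: x=[3.8422] v=[-1.5110]
Step 36: x=[3.7705] v=[-1.4332]
Step 37: x=[3.7030] v=[-1.3496]
Step 38: x=[3.6400] v=[-1.2605]
Step 39: x=[3.5817] v=[-1.1663]
Step 40: x=[3.5283] v=[-1.0673]
Step 41: x=[3.4801] v=[-0.9640]
Step 42: x=[3.4373] v=[-0.8568]
Step 43: x=[3.4000] v=[-0.7461]
Step 44: x=[3.3684] v=[-0.6324]
Step 45: x=[3.3426] v=[-0.5161]
Step 46: x=[3.3227] v=[-0.3977]
Step 47: x=[3.3088] v=[-0.2777]
Step 48: x=[3.3010] v=[-0.1565]
Step 49: x=[3.2993] v=[-0.0347]
Step 50: x=[3.3037] v=[0.0872]
First v>=0 after going negative at step 50, time=2.5000

Answer: 2.5000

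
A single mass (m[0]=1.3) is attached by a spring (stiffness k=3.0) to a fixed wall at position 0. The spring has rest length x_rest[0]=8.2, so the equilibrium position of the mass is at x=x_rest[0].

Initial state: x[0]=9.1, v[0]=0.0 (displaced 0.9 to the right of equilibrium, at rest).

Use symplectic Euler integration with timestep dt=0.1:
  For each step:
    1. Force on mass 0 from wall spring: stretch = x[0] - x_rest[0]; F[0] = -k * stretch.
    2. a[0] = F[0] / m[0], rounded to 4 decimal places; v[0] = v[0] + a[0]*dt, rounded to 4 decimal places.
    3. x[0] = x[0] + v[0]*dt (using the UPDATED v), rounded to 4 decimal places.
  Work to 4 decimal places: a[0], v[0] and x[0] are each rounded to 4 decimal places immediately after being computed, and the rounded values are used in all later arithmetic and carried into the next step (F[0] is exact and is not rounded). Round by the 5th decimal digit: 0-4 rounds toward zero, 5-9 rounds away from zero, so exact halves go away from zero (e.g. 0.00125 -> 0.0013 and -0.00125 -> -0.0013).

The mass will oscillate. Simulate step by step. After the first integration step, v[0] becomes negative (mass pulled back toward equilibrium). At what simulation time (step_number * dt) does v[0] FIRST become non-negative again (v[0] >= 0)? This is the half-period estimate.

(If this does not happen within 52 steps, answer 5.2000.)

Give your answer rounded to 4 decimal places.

Answer: 2.1000

Derivation:
Step 0: x=[9.1000] v=[0.0000]
Step 1: x=[9.0792] v=[-0.2077]
Step 2: x=[9.0381] v=[-0.4106]
Step 3: x=[8.9777] v=[-0.6040]
Step 4: x=[8.8994] v=[-0.7835]
Step 5: x=[8.8049] v=[-0.9449]
Step 6: x=[8.6965] v=[-1.0845]
Step 7: x=[8.5766] v=[-1.1991]
Step 8: x=[8.4480] v=[-1.2860]
Step 9: x=[8.3137] v=[-1.3432]
Step 10: x=[8.1768] v=[-1.3694]
Step 11: x=[8.0404] v=[-1.3641]
Step 12: x=[7.9077] v=[-1.3273]
Step 13: x=[7.7817] v=[-1.2599]
Step 14: x=[7.6654] v=[-1.1634]
Step 15: x=[7.5614] v=[-1.0400]
Step 16: x=[7.4721] v=[-0.8926]
Step 17: x=[7.3996] v=[-0.7246]
Step 18: x=[7.3456] v=[-0.5399]
Step 19: x=[7.3113] v=[-0.3427]
Step 20: x=[7.2975] v=[-0.1376]
Step 21: x=[7.3046] v=[0.0707]
First v>=0 after going negative at step 21, time=2.1000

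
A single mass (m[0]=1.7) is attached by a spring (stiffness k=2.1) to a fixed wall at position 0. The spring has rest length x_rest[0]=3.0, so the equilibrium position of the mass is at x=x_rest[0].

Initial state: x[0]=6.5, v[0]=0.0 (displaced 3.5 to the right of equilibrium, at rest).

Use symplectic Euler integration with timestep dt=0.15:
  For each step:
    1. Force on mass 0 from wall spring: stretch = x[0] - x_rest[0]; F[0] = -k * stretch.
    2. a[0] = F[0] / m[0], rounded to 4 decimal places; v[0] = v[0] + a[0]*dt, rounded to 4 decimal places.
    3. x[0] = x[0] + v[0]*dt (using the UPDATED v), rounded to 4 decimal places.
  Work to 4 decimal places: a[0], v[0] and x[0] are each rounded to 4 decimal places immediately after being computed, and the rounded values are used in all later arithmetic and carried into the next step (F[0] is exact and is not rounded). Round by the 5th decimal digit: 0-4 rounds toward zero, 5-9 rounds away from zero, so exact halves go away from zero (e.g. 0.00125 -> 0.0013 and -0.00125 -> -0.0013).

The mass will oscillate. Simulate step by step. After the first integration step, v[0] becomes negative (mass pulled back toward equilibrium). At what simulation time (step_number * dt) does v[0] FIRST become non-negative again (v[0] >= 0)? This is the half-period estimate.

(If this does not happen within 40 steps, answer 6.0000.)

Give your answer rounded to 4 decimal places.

Answer: 2.8500

Derivation:
Step 0: x=[6.5000] v=[0.0000]
Step 1: x=[6.4027] v=[-0.6485]
Step 2: x=[6.2109] v=[-1.2790]
Step 3: x=[5.9298] v=[-1.8740]
Step 4: x=[5.5673] v=[-2.4169]
Step 5: x=[5.1334] v=[-2.8926]
Step 6: x=[4.6402] v=[-3.2879]
Step 7: x=[4.1014] v=[-3.5918]
Step 8: x=[3.5320] v=[-3.7959]
Step 9: x=[2.9478] v=[-3.8945]
Step 10: x=[2.3651] v=[-3.8848]
Step 11: x=[1.8000] v=[-3.7672]
Step 12: x=[1.2683] v=[-3.5448]
Step 13: x=[0.7847] v=[-3.2239]
Step 14: x=[0.3627] v=[-2.8134]
Step 15: x=[0.0140] v=[-2.3247]
Step 16: x=[-0.2517] v=[-1.7714]
Step 17: x=[-0.4270] v=[-1.1689]
Step 18: x=[-0.5071] v=[-0.5339]
Step 19: x=[-0.4897] v=[0.1159]
First v>=0 after going negative at step 19, time=2.8500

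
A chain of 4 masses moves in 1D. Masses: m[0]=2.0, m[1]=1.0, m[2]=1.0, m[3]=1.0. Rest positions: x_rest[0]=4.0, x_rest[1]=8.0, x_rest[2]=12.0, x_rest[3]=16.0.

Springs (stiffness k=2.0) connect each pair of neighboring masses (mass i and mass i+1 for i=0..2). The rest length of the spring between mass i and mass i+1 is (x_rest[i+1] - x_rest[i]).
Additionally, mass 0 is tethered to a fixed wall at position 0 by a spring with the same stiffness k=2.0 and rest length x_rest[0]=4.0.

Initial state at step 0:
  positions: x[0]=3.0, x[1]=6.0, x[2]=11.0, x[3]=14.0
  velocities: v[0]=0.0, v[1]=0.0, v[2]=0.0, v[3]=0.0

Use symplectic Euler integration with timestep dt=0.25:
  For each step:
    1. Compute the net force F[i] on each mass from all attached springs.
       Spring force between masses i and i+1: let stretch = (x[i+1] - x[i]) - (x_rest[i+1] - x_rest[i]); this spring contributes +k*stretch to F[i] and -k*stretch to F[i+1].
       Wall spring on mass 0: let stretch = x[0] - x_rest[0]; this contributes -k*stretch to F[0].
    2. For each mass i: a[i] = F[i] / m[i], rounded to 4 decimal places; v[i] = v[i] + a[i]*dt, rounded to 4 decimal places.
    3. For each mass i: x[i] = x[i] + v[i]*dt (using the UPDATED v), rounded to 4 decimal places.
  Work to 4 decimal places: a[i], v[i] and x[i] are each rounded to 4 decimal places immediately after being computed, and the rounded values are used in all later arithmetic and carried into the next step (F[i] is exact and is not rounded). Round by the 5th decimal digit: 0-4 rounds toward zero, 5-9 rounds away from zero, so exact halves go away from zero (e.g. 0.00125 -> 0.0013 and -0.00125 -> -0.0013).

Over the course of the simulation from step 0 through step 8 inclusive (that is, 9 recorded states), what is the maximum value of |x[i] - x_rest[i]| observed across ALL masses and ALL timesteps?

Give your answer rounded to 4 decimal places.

Step 0: x=[3.0000 6.0000 11.0000 14.0000] v=[0.0000 0.0000 0.0000 0.0000]
Step 1: x=[3.0000 6.2500 10.7500 14.1250] v=[0.0000 1.0000 -1.0000 0.5000]
Step 2: x=[3.0156 6.6563 10.3594 14.3281] v=[0.0625 1.6250 -1.5625 0.8125]
Step 3: x=[3.0703 7.0704 10.0020 14.5352] v=[0.2188 1.6562 -1.4297 0.8282]
Step 4: x=[3.1831 7.3509 9.8448 14.6756] v=[0.4513 1.1220 -0.6289 0.5616]
Step 5: x=[3.3575 7.4222 9.9797 14.7122] v=[0.6975 0.2851 0.5396 0.1462]
Step 6: x=[3.5761 7.3051 10.3865 14.6572] v=[0.8743 -0.4685 1.6271 -0.2201]
Step 7: x=[3.8042 7.1070 10.9420 14.5683] v=[0.9125 -0.7923 2.2218 -0.3555]
Step 8: x=[4.0010 6.9755 11.4714 14.5261] v=[0.7872 -0.5262 2.1175 -0.1687]
Max displacement = 2.1552

Answer: 2.1552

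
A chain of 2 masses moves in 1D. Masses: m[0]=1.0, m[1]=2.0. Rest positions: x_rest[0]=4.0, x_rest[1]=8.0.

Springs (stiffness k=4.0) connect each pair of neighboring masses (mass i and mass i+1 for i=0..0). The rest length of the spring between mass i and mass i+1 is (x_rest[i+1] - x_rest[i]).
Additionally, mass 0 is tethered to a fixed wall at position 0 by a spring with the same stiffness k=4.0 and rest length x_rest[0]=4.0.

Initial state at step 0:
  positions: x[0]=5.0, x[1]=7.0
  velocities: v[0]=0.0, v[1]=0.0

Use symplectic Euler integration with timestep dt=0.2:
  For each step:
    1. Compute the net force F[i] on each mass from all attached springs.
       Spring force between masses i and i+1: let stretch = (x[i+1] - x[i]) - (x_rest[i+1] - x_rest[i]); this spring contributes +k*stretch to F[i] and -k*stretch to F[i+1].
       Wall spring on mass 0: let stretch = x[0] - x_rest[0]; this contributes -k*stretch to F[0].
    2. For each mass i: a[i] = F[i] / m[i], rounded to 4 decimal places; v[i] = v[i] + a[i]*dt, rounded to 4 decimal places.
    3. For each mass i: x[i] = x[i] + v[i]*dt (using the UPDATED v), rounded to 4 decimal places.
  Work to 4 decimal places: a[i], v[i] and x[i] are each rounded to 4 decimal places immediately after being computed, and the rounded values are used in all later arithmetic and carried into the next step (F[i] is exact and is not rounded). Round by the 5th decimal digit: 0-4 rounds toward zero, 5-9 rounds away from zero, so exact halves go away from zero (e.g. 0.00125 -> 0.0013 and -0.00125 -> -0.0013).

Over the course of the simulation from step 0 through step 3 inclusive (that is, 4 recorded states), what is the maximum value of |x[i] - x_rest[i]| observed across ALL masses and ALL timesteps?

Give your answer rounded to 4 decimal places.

Step 0: x=[5.0000 7.0000] v=[0.0000 0.0000]
Step 1: x=[4.5200 7.1600] v=[-2.4000 0.8000]
Step 2: x=[3.7392 7.4288] v=[-3.9040 1.3440]
Step 3: x=[2.9505 7.7224] v=[-3.9437 1.4682]
Max displacement = 1.0495

Answer: 1.0495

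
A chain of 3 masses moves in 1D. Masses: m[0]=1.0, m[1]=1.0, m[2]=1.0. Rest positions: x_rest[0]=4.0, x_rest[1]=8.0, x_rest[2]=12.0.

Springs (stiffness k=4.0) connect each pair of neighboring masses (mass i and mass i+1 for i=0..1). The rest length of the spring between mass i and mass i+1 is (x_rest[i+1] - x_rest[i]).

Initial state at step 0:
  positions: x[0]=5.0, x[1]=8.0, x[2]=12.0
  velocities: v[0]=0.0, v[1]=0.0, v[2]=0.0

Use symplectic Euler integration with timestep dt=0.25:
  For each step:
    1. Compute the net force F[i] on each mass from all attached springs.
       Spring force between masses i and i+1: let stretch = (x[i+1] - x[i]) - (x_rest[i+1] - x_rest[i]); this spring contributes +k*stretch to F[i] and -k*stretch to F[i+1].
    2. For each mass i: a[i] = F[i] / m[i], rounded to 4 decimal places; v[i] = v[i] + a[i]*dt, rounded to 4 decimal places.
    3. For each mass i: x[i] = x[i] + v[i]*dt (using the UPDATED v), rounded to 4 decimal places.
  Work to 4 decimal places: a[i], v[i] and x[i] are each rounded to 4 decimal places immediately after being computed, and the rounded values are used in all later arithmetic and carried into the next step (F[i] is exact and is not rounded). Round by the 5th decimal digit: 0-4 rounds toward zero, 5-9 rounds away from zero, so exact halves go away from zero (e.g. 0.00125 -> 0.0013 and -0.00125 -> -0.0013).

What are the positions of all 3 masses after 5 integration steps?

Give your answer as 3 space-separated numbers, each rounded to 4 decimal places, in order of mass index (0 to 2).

Step 0: x=[5.0000 8.0000 12.0000] v=[0.0000 0.0000 0.0000]
Step 1: x=[4.7500 8.2500 12.0000] v=[-1.0000 1.0000 0.0000]
Step 2: x=[4.3750 8.5625 12.0625] v=[-1.5000 1.2500 0.2500]
Step 3: x=[4.0469 8.7031 12.2500] v=[-1.3125 0.5625 0.7500]
Step 4: x=[3.8828 8.5664 12.5508] v=[-0.6563 -0.5468 1.2031]
Step 5: x=[3.8896 8.2549 12.8555] v=[0.0273 -1.2460 1.2187]

Answer: 3.8896 8.2549 12.8555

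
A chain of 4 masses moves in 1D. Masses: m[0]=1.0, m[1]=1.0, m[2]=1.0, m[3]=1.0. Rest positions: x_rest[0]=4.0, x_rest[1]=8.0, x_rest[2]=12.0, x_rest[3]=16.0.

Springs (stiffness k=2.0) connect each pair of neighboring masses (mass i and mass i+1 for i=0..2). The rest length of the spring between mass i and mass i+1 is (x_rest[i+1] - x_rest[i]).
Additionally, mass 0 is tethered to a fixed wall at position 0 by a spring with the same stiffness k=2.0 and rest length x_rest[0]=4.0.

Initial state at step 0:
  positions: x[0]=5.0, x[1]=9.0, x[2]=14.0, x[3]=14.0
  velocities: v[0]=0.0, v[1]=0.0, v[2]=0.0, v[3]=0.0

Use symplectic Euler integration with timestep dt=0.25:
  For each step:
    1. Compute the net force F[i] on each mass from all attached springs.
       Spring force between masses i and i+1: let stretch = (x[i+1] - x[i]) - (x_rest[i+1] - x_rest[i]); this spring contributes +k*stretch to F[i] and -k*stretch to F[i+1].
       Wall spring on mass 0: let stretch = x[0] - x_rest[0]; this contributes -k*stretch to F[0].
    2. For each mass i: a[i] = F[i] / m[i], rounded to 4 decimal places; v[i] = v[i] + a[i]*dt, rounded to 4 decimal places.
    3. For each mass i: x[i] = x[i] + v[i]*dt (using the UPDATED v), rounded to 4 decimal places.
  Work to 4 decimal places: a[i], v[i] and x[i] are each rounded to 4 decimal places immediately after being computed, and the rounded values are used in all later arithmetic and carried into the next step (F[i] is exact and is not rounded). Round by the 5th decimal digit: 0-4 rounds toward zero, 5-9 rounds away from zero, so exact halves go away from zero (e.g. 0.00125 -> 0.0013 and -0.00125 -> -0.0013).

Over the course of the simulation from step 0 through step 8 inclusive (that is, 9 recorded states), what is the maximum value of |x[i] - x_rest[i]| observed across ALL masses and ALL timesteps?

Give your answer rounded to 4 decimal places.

Step 0: x=[5.0000 9.0000 14.0000 14.0000] v=[0.0000 0.0000 0.0000 0.0000]
Step 1: x=[4.8750 9.1250 13.3750 14.5000] v=[-0.5000 0.5000 -2.5000 2.0000]
Step 2: x=[4.6719 9.2500 12.3594 15.3594] v=[-0.8125 0.5000 -4.0625 3.4375]
Step 3: x=[4.4571 9.1914 11.3301 16.3438] v=[-0.8594 -0.2344 -4.1172 3.9375]
Step 4: x=[4.2769 8.8084 10.6602 17.2015] v=[-0.7208 -1.5322 -2.6797 3.4307]
Step 5: x=[4.1285 8.0904 10.5765 17.7415] v=[-0.5935 -2.8721 -0.3350 2.1601]
Step 6: x=[3.9593 7.1879 11.0776 17.8859] v=[-0.6768 -3.6100 2.0045 0.5776]
Step 7: x=[3.6988 6.3680 11.9436 17.6793] v=[-1.0422 -3.2795 3.4638 -0.8266]
Step 8: x=[3.3096 5.9114 12.8296 17.2557] v=[-1.5570 -1.8263 3.5439 -1.6945]
Max displacement = 2.0886

Answer: 2.0886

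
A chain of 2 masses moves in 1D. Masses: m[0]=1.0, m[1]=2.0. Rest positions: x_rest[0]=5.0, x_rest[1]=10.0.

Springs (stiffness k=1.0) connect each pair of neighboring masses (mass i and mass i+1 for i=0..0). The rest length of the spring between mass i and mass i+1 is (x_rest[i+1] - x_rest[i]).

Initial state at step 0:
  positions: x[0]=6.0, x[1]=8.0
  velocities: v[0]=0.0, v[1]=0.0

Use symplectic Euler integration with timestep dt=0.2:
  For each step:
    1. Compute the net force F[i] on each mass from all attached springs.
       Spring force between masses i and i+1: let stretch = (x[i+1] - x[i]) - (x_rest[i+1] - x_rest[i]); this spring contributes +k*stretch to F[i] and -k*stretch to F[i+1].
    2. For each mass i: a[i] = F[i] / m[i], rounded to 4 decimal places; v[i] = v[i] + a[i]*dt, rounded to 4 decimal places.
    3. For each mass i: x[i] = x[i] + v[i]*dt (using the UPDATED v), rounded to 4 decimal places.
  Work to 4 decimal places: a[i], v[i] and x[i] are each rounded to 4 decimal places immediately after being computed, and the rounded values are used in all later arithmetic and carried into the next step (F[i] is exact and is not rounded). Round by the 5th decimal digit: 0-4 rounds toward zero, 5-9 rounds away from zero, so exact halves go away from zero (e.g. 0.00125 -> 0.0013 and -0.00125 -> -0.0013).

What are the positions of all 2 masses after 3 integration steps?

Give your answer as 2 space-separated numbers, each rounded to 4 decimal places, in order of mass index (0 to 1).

Step 0: x=[6.0000 8.0000] v=[0.0000 0.0000]
Step 1: x=[5.8800 8.0600] v=[-0.6000 0.3000]
Step 2: x=[5.6472 8.1764] v=[-1.1640 0.5820]
Step 3: x=[5.3156 8.3422] v=[-1.6582 0.8291]

Answer: 5.3156 8.3422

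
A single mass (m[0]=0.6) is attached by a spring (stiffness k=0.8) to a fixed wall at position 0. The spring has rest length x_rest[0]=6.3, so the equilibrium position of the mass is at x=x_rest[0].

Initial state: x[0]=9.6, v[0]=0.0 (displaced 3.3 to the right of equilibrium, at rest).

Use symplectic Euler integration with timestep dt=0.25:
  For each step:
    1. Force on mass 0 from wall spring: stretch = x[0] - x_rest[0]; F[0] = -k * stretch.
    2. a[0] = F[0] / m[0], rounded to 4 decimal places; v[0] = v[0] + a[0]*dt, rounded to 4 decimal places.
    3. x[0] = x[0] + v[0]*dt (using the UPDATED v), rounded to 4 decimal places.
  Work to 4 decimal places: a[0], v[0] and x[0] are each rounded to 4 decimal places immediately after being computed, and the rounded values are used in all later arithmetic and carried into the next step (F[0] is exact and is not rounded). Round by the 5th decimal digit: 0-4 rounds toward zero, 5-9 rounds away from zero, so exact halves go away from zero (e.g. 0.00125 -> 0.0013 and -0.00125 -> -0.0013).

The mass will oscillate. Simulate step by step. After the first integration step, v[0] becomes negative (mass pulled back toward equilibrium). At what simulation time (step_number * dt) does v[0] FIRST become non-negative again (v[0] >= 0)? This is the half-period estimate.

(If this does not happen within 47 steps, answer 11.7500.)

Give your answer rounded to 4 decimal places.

Answer: 2.7500

Derivation:
Step 0: x=[9.6000] v=[0.0000]
Step 1: x=[9.3250] v=[-1.1000]
Step 2: x=[8.7979] v=[-2.1083]
Step 3: x=[8.0627] v=[-2.9409]
Step 4: x=[7.1806] v=[-3.5285]
Step 5: x=[6.2251] v=[-3.8220]
Step 6: x=[5.2759] v=[-3.7970]
Step 7: x=[4.4120] v=[-3.4556]
Step 8: x=[3.7054] v=[-2.8263]
Step 9: x=[3.2151] v=[-1.9614]
Step 10: x=[2.9818] v=[-0.9331]
Step 11: x=[3.0251] v=[0.1730]
First v>=0 after going negative at step 11, time=2.7500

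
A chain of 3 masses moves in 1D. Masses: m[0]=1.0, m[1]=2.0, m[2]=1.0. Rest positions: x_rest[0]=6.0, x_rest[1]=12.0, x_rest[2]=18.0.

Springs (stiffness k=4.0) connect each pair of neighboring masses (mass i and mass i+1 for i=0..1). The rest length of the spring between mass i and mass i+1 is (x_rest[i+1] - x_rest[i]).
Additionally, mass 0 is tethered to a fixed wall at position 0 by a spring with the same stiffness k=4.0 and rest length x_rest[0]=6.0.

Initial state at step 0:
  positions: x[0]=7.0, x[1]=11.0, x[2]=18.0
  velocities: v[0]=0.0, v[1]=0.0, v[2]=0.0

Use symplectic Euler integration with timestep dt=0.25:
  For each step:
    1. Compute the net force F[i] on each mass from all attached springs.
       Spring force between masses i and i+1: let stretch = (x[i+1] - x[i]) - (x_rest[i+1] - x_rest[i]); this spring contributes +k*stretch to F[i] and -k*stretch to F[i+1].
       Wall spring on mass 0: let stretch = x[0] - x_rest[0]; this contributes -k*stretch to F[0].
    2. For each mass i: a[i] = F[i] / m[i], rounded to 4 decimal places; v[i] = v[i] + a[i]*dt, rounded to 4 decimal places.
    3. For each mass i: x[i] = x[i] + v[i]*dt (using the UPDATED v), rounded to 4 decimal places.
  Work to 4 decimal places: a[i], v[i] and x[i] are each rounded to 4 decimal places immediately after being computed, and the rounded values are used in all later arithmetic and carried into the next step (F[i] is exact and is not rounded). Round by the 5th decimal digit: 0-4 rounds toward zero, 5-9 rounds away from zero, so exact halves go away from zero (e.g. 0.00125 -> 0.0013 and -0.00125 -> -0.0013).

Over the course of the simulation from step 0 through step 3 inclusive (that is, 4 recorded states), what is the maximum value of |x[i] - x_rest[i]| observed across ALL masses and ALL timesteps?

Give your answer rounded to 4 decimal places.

Step 0: x=[7.0000 11.0000 18.0000] v=[0.0000 0.0000 0.0000]
Step 1: x=[6.2500 11.3750 17.7500] v=[-3.0000 1.5000 -1.0000]
Step 2: x=[5.2188 11.9063 17.4063] v=[-4.1250 2.1250 -1.3750]
Step 3: x=[4.5547 12.2891 17.1876] v=[-2.6563 1.5313 -0.8750]
Max displacement = 1.4453

Answer: 1.4453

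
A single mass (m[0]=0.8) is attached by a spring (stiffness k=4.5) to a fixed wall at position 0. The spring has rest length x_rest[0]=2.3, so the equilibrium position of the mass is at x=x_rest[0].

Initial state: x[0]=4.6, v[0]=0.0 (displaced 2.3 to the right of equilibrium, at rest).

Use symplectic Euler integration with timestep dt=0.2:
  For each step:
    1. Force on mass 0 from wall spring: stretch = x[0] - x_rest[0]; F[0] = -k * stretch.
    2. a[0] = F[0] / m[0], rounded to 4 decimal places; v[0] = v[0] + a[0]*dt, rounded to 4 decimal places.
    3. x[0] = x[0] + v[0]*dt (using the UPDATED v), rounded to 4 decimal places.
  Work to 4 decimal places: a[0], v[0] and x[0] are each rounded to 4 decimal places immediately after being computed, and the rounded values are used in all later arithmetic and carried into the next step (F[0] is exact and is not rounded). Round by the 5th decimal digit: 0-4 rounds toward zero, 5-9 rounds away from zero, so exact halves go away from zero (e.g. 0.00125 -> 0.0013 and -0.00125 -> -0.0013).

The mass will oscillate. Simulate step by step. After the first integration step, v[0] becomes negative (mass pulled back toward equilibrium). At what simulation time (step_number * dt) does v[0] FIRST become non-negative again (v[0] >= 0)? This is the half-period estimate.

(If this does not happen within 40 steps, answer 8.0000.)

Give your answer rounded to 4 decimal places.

Answer: 1.4000

Derivation:
Step 0: x=[4.6000] v=[0.0000]
Step 1: x=[4.0825] v=[-2.5875]
Step 2: x=[3.1639] v=[-4.5928]
Step 3: x=[2.0510] v=[-5.5647]
Step 4: x=[0.9941] v=[-5.2846]
Step 5: x=[0.2310] v=[-3.8155]
Step 6: x=[-0.0666] v=[-1.4879]
Step 7: x=[0.1683] v=[1.1745]
First v>=0 after going negative at step 7, time=1.4000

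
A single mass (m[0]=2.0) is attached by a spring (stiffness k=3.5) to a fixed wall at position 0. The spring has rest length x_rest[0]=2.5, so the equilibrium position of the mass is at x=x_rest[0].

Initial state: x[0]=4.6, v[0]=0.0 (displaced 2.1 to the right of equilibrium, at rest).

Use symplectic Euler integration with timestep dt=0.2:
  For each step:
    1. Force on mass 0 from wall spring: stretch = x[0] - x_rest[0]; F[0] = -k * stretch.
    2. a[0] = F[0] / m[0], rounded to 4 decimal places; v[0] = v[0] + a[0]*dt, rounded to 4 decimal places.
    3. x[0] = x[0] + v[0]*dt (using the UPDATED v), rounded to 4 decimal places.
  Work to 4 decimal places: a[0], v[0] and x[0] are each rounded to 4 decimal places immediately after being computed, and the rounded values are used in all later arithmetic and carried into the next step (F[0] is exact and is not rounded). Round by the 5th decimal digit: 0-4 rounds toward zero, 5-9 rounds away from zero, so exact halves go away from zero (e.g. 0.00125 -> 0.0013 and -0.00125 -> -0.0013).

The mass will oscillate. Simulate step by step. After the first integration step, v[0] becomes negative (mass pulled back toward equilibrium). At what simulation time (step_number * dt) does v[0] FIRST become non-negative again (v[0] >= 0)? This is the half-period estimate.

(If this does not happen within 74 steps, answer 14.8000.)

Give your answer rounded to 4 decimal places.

Step 0: x=[4.6000] v=[0.0000]
Step 1: x=[4.4530] v=[-0.7350]
Step 2: x=[4.1693] v=[-1.4186]
Step 3: x=[3.7687] v=[-2.0029]
Step 4: x=[3.2793] v=[-2.4469]
Step 5: x=[2.7354] v=[-2.7197]
Step 6: x=[2.1750] v=[-2.8021]
Step 7: x=[1.6373] v=[-2.6883]
Step 8: x=[1.1600] v=[-2.3864]
Step 9: x=[0.7765] v=[-1.9174]
Step 10: x=[0.5137] v=[-1.3142]
Step 11: x=[0.3899] v=[-0.6190]
Step 12: x=[0.4138] v=[0.1195]
First v>=0 after going negative at step 12, time=2.4000

Answer: 2.4000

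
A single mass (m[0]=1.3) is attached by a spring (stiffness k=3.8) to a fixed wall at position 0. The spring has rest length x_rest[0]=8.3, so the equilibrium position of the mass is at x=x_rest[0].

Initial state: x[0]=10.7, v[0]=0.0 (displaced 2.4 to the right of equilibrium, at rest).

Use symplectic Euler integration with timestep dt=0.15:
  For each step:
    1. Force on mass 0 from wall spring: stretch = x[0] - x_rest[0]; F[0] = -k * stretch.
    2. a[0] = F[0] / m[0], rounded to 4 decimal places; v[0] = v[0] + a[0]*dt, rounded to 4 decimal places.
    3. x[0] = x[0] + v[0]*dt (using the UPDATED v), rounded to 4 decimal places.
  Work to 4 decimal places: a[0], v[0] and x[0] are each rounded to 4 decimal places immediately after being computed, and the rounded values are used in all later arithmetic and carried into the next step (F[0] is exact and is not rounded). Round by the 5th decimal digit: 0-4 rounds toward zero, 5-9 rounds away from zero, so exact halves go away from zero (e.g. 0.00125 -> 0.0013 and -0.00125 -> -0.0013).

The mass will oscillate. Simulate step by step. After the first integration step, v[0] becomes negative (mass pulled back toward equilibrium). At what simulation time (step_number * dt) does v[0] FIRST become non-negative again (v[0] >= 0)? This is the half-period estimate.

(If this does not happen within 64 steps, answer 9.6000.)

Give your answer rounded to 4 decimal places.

Step 0: x=[10.7000] v=[0.0000]
Step 1: x=[10.5422] v=[-1.0523]
Step 2: x=[10.2369] v=[-2.0354]
Step 3: x=[9.8042] v=[-2.8847]
Step 4: x=[9.2726] v=[-3.5442]
Step 5: x=[8.6770] v=[-3.9707]
Step 6: x=[8.0566] v=[-4.1360]
Step 7: x=[7.4522] v=[-4.0293]
Step 8: x=[6.9036] v=[-3.6576]
Step 9: x=[6.4468] v=[-3.0453]
Step 10: x=[6.1119] v=[-2.2328]
Step 11: x=[5.9209] v=[-1.2734]
Step 12: x=[5.8864] v=[-0.2303]
Step 13: x=[6.0106] v=[0.8280]
First v>=0 after going negative at step 13, time=1.9500

Answer: 1.9500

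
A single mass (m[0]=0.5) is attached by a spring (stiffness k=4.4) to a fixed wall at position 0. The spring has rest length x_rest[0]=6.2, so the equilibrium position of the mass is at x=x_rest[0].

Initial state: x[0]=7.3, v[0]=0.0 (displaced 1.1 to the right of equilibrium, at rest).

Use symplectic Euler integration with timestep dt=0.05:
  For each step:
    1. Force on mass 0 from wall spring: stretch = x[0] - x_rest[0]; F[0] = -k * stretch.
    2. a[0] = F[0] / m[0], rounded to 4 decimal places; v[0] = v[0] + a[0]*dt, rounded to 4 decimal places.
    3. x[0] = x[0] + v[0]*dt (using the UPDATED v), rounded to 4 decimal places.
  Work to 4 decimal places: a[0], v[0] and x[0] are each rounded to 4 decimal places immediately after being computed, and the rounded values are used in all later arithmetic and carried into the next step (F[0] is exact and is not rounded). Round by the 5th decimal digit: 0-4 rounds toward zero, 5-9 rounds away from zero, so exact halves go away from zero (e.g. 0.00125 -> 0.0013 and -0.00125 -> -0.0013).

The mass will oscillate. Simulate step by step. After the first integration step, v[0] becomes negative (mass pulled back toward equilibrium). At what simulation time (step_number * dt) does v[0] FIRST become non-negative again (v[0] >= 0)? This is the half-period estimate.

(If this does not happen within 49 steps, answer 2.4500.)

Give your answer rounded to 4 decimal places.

Step 0: x=[7.3000] v=[0.0000]
Step 1: x=[7.2758] v=[-0.4840]
Step 2: x=[7.2279] v=[-0.9574]
Step 3: x=[7.1574] v=[-1.4097]
Step 4: x=[7.0659] v=[-1.8310]
Step 5: x=[6.9553] v=[-2.2120]
Step 6: x=[6.8281] v=[-2.5443]
Step 7: x=[6.6871] v=[-2.8207]
Step 8: x=[6.5354] v=[-3.0350]
Step 9: x=[6.3763] v=[-3.1826]
Step 10: x=[6.2133] v=[-3.2602]
Step 11: x=[6.0500] v=[-3.2661]
Step 12: x=[5.8900] v=[-3.2001]
Step 13: x=[5.7368] v=[-3.0637]
Step 14: x=[5.5938] v=[-2.8599]
Step 15: x=[5.4641] v=[-2.5932]
Step 16: x=[5.3506] v=[-2.2694]
Step 17: x=[5.2558] v=[-1.8957]
Step 18: x=[5.1818] v=[-1.4803]
Step 19: x=[5.1302] v=[-1.0323]
Step 20: x=[5.1021] v=[-0.5616]
Step 21: x=[5.0982] v=[-0.0785]
Step 22: x=[5.1185] v=[0.4063]
First v>=0 after going negative at step 22, time=1.1000

Answer: 1.1000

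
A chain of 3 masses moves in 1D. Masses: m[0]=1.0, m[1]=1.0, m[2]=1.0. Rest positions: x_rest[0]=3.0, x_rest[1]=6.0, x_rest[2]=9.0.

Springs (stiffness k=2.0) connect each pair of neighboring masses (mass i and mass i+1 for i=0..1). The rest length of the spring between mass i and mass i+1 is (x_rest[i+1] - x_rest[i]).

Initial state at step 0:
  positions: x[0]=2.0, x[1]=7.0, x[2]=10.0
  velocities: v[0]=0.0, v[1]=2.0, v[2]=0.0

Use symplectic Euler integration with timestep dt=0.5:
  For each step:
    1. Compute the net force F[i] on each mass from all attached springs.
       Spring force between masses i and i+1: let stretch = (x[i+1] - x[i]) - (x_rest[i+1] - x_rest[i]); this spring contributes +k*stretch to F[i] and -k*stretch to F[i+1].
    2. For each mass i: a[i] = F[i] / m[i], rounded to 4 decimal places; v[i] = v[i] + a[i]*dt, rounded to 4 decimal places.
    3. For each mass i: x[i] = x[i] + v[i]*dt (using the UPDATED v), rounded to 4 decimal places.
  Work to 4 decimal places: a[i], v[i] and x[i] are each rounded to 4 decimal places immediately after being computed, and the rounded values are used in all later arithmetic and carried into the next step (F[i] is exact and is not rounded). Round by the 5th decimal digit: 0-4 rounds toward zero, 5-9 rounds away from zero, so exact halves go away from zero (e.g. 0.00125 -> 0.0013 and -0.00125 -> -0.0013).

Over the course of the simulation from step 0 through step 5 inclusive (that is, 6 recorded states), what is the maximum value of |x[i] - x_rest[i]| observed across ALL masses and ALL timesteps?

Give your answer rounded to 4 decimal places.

Step 0: x=[2.0000 7.0000 10.0000] v=[0.0000 2.0000 0.0000]
Step 1: x=[3.0000 7.0000 10.0000] v=[2.0000 0.0000 0.0000]
Step 2: x=[4.5000 6.5000 10.0000] v=[3.0000 -1.0000 0.0000]
Step 3: x=[5.5000 6.7500 9.7500] v=[2.0000 0.5000 -0.5000]
Step 4: x=[5.6250 7.8750 9.5000] v=[0.2500 2.2500 -0.5000]
Step 5: x=[5.3750 8.6875 9.9375] v=[-0.5000 1.6250 0.8750]
Max displacement = 2.6875

Answer: 2.6875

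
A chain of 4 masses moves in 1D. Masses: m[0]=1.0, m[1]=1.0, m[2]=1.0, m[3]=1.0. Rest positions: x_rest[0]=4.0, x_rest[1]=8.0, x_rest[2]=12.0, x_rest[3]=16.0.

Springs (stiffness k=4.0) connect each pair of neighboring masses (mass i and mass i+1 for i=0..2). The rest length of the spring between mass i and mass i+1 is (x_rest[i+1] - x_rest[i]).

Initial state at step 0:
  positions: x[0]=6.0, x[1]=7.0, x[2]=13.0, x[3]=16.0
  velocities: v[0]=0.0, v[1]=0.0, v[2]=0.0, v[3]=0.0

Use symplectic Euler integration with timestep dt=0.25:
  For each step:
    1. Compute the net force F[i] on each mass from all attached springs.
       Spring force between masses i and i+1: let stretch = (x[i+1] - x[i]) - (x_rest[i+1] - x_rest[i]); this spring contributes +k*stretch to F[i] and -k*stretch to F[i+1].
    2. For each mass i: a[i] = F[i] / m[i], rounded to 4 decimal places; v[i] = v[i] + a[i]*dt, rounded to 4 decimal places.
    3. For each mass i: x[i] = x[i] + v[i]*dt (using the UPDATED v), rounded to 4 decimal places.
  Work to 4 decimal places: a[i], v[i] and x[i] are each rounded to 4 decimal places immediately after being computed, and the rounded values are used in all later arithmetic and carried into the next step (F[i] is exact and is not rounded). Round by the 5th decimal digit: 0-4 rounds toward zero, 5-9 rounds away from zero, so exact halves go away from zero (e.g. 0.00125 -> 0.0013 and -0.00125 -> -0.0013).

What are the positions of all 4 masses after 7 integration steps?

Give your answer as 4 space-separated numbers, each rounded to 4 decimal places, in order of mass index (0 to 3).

Step 0: x=[6.0000 7.0000 13.0000 16.0000] v=[0.0000 0.0000 0.0000 0.0000]
Step 1: x=[5.2500 8.2500 12.2500 16.2500] v=[-3.0000 5.0000 -3.0000 1.0000]
Step 2: x=[4.2500 9.7500 11.5000 16.5000] v=[-4.0000 6.0000 -3.0000 1.0000]
Step 3: x=[3.6250 10.3125 11.5625 16.5000] v=[-2.5000 2.2500 0.2500 0.0000]
Step 4: x=[3.6719 9.5156 12.5469 16.2656] v=[0.1875 -3.1875 3.9375 -0.9375]
Step 5: x=[4.1797 8.0156 13.7031 16.1016] v=[2.0312 -5.9999 4.6249 -0.6562]
Step 6: x=[4.6465 6.9785 14.0371 16.3379] v=[1.8671 -4.1483 1.3359 0.9453]
Step 7: x=[4.6963 7.1231 13.1816 16.9990] v=[0.1991 0.5783 -3.4219 2.6445]

Answer: 4.6963 7.1231 13.1816 16.9990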